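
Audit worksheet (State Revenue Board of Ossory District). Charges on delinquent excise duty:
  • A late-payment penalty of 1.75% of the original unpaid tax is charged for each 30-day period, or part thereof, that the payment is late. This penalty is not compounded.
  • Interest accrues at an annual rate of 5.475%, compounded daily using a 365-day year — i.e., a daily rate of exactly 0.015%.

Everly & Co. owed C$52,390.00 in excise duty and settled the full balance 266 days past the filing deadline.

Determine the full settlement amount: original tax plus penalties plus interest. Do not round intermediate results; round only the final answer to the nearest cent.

C$62,773.89

Penalty periods: ⌈266/30⌉ = 9; penalty = 9 × 1.75% × C$52,390.00 = C$8,251.43…
Interest: C$52,390.00 × ((1 + 0.00015)^266 − 1) = C$52,390.00 × 0.04070358… = C$2,132.4608…
Total = C$52,390.00 + C$8,251.4250 + C$2,132.4608… = C$62,773.89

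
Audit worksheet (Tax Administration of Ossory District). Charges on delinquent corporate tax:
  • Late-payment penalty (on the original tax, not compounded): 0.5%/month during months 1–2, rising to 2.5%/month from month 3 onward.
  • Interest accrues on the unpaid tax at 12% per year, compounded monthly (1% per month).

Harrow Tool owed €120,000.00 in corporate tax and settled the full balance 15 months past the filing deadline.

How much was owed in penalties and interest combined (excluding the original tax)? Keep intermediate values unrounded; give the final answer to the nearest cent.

€59,516.27

Penalty, months 1–2: 2 × 0.5% × €120,000.00 = €1,200.00
Penalty, months 3–15: 13 × 2.5% × €120,000.00 = €39,000.00
Interest: €120,000.00 × ((1 + 0.01)^15 − 1) = €120,000.00 × 0.1609690… = €19,316.2746…
Penalties + interest = €40,200.0000 + €19,316.2746… = €59,516.27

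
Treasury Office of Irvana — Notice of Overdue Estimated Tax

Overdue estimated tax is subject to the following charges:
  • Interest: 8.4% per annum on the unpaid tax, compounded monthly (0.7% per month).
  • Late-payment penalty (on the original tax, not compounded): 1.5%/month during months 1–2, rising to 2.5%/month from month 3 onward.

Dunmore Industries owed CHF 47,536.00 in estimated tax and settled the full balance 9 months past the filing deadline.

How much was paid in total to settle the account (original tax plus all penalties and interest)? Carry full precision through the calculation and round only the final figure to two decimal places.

CHF 60,360.89

Penalty, months 1–2: 2 × 1.5% × CHF 47,536.00 = CHF 1,426.08
Penalty, months 3–9: 7 × 2.5% × CHF 47,536.00 = CHF 8,318.80
Interest: CHF 47,536.00 × ((1 + 0.007)^9 − 1) = CHF 47,536.00 × 0.0647931… = CHF 3,080.0056…
Total = CHF 47,536.00 + CHF 9,744.8800 + CHF 3,080.0056… = CHF 60,360.89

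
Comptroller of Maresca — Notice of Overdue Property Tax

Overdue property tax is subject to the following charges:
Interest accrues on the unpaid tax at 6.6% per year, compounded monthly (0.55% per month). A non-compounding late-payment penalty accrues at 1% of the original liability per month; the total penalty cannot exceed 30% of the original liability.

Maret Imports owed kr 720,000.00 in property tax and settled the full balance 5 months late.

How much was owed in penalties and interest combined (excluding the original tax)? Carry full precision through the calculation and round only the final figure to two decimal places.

Penalty: 5 × 1% × kr 720,000.00 = kr 36,000.00 (below the 30% cap of kr 216,000.00)
Interest: kr 720,000.00 × ((1 + 0.0055)^5 − 1) = kr 720,000.00 × 0.0278042… = kr 20,019.0012…
Penalties + interest = kr 36,000.0000 + kr 20,019.0012… = kr 56,019.00

kr 56,019.00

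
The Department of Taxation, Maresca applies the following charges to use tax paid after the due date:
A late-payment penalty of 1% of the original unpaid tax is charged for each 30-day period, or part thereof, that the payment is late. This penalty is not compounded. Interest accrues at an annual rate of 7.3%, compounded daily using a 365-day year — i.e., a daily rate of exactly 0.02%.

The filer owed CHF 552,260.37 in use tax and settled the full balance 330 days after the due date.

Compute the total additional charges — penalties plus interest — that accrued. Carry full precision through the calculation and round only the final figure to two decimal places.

CHF 98,423.66

Penalty periods: ⌈330/30⌉ = 11; penalty = 11 × 1% × CHF 552,260.37 = CHF 60,748.64…
Interest: CHF 552,260.37 × ((1 + 0.0002)^330 − 1) = CHF 552,260.37 × 0.06821967… = CHF 37,675.0190…
Penalties + interest = CHF 60,748.6407 + CHF 37,675.0190… = CHF 98,423.66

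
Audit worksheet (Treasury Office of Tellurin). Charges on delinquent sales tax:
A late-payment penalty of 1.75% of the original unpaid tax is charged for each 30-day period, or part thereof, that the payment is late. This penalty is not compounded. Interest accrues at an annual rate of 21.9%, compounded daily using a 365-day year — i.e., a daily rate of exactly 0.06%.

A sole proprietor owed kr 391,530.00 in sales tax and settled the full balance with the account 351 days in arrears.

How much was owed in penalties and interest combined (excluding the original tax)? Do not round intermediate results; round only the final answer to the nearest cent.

Penalty periods: ⌈351/30⌉ = 12; penalty = 12 × 1.75% × kr 391,530.00 = kr 82,221.30
Interest: kr 391,530.00 × ((1 + 0.0006)^351 − 1) = kr 391,530.00 × 0.23434053… = kr 91,751.3485…
Penalties + interest = kr 82,221.3000 + kr 91,751.3485… = kr 173,972.65

kr 173,972.65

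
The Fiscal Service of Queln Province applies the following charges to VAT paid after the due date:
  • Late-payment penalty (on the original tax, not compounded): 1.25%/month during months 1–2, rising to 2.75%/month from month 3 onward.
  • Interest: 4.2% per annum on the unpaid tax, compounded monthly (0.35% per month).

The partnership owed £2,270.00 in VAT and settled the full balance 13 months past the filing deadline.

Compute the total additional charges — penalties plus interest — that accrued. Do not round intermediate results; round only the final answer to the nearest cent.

Penalty, months 1–2: 2 × 1.25% × £2,270.00 = £56.75
Penalty, months 3–13: 11 × 2.75% × £2,270.00 = £686.68…
Interest: £2,270.00 × ((1 + 0.0035)^13 − 1) = £2,270.00 × 0.0464679… = £105.4821…
Penalties + interest = £743.4250 + £105.4821… = £848.91

£848.91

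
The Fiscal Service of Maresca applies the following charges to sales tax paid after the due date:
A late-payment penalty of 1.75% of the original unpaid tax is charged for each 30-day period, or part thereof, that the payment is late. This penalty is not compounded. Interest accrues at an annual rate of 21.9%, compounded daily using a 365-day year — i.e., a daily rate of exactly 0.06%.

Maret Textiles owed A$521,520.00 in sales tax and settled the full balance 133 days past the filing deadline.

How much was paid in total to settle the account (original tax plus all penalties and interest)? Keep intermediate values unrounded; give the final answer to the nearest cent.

Penalty periods: ⌈133/30⌉ = 5; penalty = 5 × 1.75% × A$521,520.00 = A$45,633.00
Interest: A$521,520.00 × ((1 + 0.0006)^133 − 1) = A$521,520.00 × 0.08304451… = A$43,309.3749…
Total = A$521,520.00 + A$45,633.0000 + A$43,309.3749… = A$610,462.37

A$610,462.37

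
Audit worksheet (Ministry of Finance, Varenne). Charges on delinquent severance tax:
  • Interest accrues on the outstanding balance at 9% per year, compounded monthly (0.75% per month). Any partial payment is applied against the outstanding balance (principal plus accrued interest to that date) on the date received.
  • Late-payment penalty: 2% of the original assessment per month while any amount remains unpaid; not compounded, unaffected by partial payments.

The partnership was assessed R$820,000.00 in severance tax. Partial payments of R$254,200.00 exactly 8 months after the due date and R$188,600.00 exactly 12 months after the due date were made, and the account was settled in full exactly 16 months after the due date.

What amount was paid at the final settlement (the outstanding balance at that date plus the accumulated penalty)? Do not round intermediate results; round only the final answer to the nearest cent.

Balance at month 8: R$820,000.0000 × (1 + 0.0075)^8 = R$870,511.0552…
After R$254,200.00 payment: R$870,511.0552… − R$254,200.00 = R$616,311.0552…
Balance at month 12: R$616,311.0552… × (1 + 0.0075)^4 = R$635,009.4338…
After R$188,600.00 payment: R$635,009.4338… − R$188,600.00 = R$446,409.4338…
Balance at month 16: R$446,409.4338… × (1 + 0.0075)^4 = R$459,953.1348…
Penalty: 16 × 2% × R$820,000.00 = R$262,400.00
Final settlement = outstanding balance + penalty = R$459,953.1348… + R$262,400.00 = R$722,353.13

R$722,353.13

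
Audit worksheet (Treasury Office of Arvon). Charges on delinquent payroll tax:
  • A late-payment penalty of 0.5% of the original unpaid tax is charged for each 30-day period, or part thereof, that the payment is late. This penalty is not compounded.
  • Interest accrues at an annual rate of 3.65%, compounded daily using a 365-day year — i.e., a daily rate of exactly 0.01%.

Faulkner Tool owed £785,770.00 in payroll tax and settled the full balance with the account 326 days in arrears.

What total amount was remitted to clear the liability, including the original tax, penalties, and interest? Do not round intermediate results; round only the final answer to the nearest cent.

Penalty periods: ⌈326/30⌉ = 11; penalty = 11 × 0.5% × £785,770.00 = £43,217.35
Interest: £785,770.00 × ((1 + 0.0001)^326 − 1) = £785,770.00 × 0.03313552… = £26,036.8958…
Total = £785,770.00 + £43,217.3500 + £26,036.8958… = £855,024.25

£855,024.25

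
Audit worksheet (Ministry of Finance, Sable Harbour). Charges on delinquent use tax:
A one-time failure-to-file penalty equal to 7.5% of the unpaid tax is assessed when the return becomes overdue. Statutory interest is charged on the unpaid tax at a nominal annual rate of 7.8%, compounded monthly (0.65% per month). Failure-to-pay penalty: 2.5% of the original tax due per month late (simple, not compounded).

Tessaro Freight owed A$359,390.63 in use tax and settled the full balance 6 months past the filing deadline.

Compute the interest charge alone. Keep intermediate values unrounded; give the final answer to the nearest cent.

A$14,245.98

Interest: A$359,390.63 × ((1 + 0.0065)^6 − 1) = A$359,390.63 × 0.0396393… = A$14,245.9820…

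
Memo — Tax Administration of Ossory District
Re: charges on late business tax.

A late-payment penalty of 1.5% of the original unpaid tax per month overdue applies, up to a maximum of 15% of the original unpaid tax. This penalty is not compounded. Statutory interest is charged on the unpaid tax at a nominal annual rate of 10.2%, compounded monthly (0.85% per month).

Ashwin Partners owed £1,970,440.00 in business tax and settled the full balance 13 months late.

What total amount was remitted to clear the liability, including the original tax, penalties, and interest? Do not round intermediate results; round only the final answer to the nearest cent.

£2,495,197.59

Penalty (uncapped): 13 × 1.5% × £1,970,440.00 = £384,235.80; cap = 15% × £1,970,440.00 = £295,566.00 → penalty = £295,566.00
Interest: £1,970,440.00 × ((1 + 0.0085)^13 − 1) = £1,970,440.00 × 0.1163149… = £229,191.5904…
Total = £1,970,440.00 + £295,566.0000 + £229,191.5904… = £2,495,197.59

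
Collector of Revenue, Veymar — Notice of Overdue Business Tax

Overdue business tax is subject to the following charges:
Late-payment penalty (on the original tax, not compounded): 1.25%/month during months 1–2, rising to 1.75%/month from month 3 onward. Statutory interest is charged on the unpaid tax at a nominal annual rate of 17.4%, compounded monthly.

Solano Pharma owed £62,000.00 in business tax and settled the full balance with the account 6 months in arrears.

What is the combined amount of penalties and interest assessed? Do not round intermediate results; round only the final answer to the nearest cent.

Penalty, months 1–2: 2 × 1.25% × £62,000.00 = £1,550.00
Penalty, months 3–6: 4 × 1.75% × £62,000.00 = £4,340.00
Interest (17.4%/yr ÷ 12 = 1.45%/month): £62,000.00 × ((1 + 0.0145)^6 − 1) = £5,593.3541…
Penalties + interest = £5,890.0000 + £5,593.3541… = £11,483.35

£11,483.35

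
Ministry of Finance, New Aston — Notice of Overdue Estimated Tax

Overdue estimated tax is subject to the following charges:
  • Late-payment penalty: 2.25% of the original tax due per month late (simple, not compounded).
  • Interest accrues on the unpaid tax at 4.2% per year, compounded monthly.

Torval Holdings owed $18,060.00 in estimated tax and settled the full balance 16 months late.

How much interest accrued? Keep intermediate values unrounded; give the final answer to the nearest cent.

Interest (4.2%/yr ÷ 12 = 0.35%/month): $18,060.00 × ((1 + 0.0035)^16 − 1) = $1,038.3468…

$1,038.35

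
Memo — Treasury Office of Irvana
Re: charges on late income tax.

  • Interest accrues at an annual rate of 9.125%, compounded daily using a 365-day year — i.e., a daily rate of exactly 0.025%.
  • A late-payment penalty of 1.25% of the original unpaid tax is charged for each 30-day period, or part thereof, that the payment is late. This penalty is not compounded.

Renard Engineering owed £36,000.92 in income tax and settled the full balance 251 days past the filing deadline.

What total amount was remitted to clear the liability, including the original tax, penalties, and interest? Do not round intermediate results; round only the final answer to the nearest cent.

£42,382.16

Penalty periods: ⌈251/30⌉ = 9; penalty = 9 × 1.25% × £36,000.92 = £4,050.10…
Interest: £36,000.92 × ((1 + 0.00025)^251 − 1) = £36,000.92 × 0.06475227… = £2,331.1411…
Total = £36,000.92 + £4,050.1035 + £2,331.1411… = £42,382.16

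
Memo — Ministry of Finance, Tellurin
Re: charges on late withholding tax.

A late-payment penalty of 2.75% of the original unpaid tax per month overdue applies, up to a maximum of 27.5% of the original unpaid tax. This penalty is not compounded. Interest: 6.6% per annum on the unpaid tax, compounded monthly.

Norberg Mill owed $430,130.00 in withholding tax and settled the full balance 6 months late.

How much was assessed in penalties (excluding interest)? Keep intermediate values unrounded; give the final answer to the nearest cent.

$70,971.45

Penalty: 6 × 2.75% × $430,130.00 = $70,971.45 (below the 27.5% cap of $118,285.75)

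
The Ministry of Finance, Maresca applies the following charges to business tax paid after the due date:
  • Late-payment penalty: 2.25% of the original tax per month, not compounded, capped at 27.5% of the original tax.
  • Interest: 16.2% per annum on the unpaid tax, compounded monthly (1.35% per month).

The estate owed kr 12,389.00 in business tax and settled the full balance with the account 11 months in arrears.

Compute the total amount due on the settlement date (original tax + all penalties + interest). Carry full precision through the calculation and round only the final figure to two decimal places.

kr 17,424.40

Penalty: 11 × 2.25% × kr 12,389.00 = kr 3,066.28… (below the 27.5% cap of kr 3,406.98…)
Interest: kr 12,389.00 × ((1 + 0.0135)^11 − 1) = kr 12,389.00 × 0.1589409… = kr 1,969.1186…
Total = kr 12,389.00 + kr 3,066.2775 + kr 1,969.1186… = kr 17,424.40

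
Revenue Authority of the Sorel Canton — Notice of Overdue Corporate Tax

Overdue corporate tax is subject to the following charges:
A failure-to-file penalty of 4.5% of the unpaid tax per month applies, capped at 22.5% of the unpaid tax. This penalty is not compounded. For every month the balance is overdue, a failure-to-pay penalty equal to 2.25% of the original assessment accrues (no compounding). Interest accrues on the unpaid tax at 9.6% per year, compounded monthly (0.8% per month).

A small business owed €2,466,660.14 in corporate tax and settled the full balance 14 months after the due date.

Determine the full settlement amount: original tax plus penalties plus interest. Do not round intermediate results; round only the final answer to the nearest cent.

Failure-to-file: 14 × 4.5% × €2,466,660.14 = €1,553,995.89…, capped at 22.5% × €2,466,660.14 = €554,998.53…
Failure-to-pay penalty: 14 × 2.25% × €2,466,660.14 = €776,997.94…
Interest: €2,466,660.14 × ((1 + 0.008)^14 − 1) = €2,466,660.14 × 0.1180145… = €291,101.7482…
Total = €2,466,660.14 + €1,331,996.4756 + €291,101.7482… = €4,089,758.36

€4,089,758.36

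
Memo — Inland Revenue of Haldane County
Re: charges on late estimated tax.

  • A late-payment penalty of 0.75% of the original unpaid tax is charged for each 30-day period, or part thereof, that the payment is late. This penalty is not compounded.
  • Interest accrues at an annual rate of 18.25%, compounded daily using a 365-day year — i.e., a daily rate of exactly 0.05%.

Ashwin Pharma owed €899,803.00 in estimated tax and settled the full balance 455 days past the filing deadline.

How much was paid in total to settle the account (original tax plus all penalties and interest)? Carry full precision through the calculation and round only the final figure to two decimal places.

€1,237,576.50

Penalty periods: ⌈455/30⌉ = 16; penalty = 16 × 0.75% × €899,803.00 = €107,976.36
Interest: €899,803.00 × ((1 + 0.0005)^455 − 1) = €899,803.00 × 0.25538606… = €229,797.1442…
Total = €899,803.00 + €107,976.3600 + €229,797.1442… = €1,237,576.50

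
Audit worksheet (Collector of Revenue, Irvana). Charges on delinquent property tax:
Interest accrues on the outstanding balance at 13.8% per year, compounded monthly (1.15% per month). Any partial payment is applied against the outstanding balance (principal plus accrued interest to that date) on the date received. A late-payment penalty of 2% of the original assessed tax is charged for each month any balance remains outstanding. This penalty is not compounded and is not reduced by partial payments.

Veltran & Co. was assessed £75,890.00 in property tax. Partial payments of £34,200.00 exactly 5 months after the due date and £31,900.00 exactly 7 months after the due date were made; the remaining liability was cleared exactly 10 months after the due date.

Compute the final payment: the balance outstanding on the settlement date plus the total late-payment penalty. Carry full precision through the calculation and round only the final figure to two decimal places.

Balance at month 5: £75,890.0000 × (1 + 0.0115)^5 = £80,355.2004…
After £34,200.00 payment: £80,355.2004… − £34,200.00 = £46,155.2004…
Balance at month 7: £46,155.2004… × (1 + 0.0115)^2 = £47,222.8740…
After £31,900.00 payment: £47,222.8740… − £31,900.00 = £15,322.8740…
Balance at month 10: £15,322.8740… × (1 + 0.0115)^3 = £15,857.6158…
Penalty: 10 × 2% × £75,890.00 = £15,178.00
Final settlement = outstanding balance + penalty = £15,857.6158… + £15,178.00 = £31,035.62

£31,035.62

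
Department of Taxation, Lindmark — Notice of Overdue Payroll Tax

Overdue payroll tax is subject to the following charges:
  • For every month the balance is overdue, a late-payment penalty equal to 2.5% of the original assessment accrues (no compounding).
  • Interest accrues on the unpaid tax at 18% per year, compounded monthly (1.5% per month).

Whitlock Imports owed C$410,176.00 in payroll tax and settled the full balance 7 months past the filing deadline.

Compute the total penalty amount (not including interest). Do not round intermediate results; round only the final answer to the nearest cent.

Late-payment penalty: 7 × 2.5% × C$410,176.00 = C$71,780.80

C$71,780.80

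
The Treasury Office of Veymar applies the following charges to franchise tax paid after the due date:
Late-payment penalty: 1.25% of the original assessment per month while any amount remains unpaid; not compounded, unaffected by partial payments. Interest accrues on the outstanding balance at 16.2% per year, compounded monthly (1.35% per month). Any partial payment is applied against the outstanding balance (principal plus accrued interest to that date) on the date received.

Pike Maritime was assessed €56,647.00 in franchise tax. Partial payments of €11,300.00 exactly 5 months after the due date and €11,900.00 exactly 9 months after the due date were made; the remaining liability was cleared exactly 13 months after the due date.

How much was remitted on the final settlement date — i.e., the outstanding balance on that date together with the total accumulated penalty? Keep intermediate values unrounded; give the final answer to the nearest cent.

Balance at month 5: €56,647.0000 × (1 + 0.0135)^5 = €60,575.3148…
After €11,300.00 payment: €60,575.3148… − €11,300.00 = €49,275.3148…
Balance at month 9: €49,275.3148… × (1 + 0.0135)^4 = €51,990.5510…
After €11,900.00 payment: €51,990.5510… − €11,900.00 = €40,090.5510…
Balance at month 13: €40,090.5510… × (1 + 0.0135)^4 = €42,299.6756…
Penalty: 13 × 1.25% × €56,647.00 = €9,205.14…
Final settlement = outstanding balance + penalty = €42,299.6756… + €9,205.14… = €51,504.81

€51,504.81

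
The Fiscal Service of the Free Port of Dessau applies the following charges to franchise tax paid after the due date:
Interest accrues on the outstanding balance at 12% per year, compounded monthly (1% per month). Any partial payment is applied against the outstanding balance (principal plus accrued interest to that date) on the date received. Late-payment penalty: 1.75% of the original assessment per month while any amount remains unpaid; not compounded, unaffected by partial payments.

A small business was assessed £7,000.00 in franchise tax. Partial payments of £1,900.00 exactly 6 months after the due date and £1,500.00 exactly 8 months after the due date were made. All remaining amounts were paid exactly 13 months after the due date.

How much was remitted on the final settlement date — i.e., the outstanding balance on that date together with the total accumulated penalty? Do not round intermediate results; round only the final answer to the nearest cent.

£5,945.58

Balance at month 6: £7,000.0000 × (1 + 0.01)^6 = £7,430.6411…
After £1,900.00 payment: £7,430.6411… − £1,900.00 = £5,530.6411…
Balance at month 8: £5,530.6411… × (1 + 0.01)^2 = £5,641.8069…
After £1,500.00 payment: £5,641.8069… − £1,500.00 = £4,141.8069…
Balance at month 13: £4,141.8069… × (1 + 0.01)^5 = £4,353.0807…
Penalty: 13 × 1.75% × £7,000.00 = £1,592.50
Final settlement = outstanding balance + penalty = £4,353.0807… + £1,592.50 = £5,945.58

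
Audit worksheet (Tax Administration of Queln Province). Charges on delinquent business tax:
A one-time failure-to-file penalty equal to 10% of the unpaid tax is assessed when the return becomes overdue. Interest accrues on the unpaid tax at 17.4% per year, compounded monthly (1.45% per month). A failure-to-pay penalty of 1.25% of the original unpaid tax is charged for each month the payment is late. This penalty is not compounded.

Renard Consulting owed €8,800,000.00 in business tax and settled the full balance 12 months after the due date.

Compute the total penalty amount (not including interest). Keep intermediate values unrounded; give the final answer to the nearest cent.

€2,200,000.00

Failure-to-file penalty: 10% × €8,800,000.00 = €880,000.00
Failure-to-pay penalty = 1.25% × €8,800,000.00 × 12 mo = €1,320,000.00
Total penalty = €880,000.00 + €1,320,000.00 = €2,200,000.00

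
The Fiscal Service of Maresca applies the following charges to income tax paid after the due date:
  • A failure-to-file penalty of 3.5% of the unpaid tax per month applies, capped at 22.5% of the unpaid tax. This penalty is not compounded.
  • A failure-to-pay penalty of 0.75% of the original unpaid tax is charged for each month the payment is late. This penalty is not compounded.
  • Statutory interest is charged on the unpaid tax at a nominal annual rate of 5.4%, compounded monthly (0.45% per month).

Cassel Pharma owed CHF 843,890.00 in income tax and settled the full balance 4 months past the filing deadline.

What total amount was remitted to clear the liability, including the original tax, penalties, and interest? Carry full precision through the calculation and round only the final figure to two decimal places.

CHF 1,002,644.16

Failure-to-file: 4 × 3.5% × CHF 843,890.00 = CHF 118,144.60 (under the 22.5% cap)
Failure-to-pay penalty = 0.75% × CHF 843,890.00 × 4 mo = CHF 25,316.70
Interest: CHF 843,890.00 × ((1 + 0.0045)^4 − 1) = CHF 843,890.00 × 0.0181219… = CHF 15,292.8606…
Total = CHF 843,890.00 + CHF 143,461.3000 + CHF 15,292.8606… = CHF 1,002,644.16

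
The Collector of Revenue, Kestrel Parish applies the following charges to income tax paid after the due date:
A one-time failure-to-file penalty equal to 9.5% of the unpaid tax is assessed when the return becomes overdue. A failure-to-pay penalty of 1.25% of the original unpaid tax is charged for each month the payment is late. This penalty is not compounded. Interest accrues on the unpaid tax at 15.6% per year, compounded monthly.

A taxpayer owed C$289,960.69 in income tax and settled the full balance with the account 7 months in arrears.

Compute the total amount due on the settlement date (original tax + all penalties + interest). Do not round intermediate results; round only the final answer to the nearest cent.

C$370,316.60

Failure-to-file penalty: 9.5% × C$289,960.69 = C$27,546.27…
Failure-to-pay penalty = 1.25% × C$289,960.69 × 7 mo = C$25,371.56…
Interest (15.6%/yr ÷ 12 = 1.3%/month): C$289,960.69 × ((1 + 0.013)^7 − 1) = C$27,438.0819…
Total = C$289,960.69 + C$52,917.8259… + C$27,438.0819… = C$370,316.60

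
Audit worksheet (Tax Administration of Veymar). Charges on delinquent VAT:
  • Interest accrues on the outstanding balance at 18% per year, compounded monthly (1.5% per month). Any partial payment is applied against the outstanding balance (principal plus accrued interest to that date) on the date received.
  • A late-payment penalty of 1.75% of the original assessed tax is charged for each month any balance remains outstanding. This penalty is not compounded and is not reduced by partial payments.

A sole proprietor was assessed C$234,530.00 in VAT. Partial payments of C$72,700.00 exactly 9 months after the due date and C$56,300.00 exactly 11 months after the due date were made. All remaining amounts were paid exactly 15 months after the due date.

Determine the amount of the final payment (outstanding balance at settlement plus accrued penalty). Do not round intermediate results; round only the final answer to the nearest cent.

C$215,532.96

Balance at month 9: C$234,530.0000 × (1 + 0.015)^9 = C$268,159.2509…
After C$72,700.00 payment: C$268,159.2509… − C$72,700.00 = C$195,459.2509…
Balance at month 11: C$195,459.2509… × (1 + 0.015)^2 = C$201,367.0068…
After C$56,300.00 payment: C$201,367.0068… − C$56,300.00 = C$145,067.0068…
Balance at month 15: C$145,067.0068… × (1 + 0.015)^4 = C$153,968.8334…
Penalty: 15 × 1.75% × C$234,530.00 = C$61,564.13…
Final settlement = outstanding balance + penalty = C$153,968.8334… + C$61,564.13… = C$215,532.96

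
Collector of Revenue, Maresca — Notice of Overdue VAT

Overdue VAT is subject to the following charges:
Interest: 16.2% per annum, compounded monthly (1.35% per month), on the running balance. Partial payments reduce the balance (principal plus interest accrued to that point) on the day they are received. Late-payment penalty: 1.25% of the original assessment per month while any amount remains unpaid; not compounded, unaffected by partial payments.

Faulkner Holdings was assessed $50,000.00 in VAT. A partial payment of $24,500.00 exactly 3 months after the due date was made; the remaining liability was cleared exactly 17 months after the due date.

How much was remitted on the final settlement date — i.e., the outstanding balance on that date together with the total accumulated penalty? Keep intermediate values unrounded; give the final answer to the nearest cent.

$43,867.44

Balance at month 3: $50,000.0000 × (1 + 0.0135)^3 = $52,052.4605…
After $24,500.00 payment: $52,052.4605… − $24,500.00 = $27,552.4605…
Balance at month 17: $27,552.4605… × (1 + 0.0135)^14 = $33,242.4429…
Penalty: 17 × 1.25% × $50,000.00 = $10,625.00
Final settlement = outstanding balance + penalty = $33,242.4429… + $10,625.00 = $43,867.44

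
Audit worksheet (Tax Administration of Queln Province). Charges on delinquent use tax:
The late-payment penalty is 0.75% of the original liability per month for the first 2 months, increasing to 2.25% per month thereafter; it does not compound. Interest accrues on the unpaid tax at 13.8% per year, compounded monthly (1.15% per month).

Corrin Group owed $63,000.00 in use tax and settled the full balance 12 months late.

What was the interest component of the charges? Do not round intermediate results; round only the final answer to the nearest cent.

Interest: $63,000.00 × ((1 + 0.0115)^12 − 1) = $63,000.00 × 0.1470719… = $9,265.5304…

$9,265.53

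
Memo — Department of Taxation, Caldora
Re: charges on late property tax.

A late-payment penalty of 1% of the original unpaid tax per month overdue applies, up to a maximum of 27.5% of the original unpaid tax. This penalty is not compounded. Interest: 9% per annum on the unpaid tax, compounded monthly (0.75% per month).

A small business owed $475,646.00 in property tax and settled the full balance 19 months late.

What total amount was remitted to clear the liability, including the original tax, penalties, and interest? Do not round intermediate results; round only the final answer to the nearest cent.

$638,573.82

Penalty: 19 × 1% × $475,646.00 = $90,372.74 (below the 27.5% cap of $130,802.65)
Interest: $475,646.00 × ((1 + 0.0075)^19 − 1) = $475,646.00 × 0.1525401… = $72,555.0844…
Total = $475,646.00 + $90,372.7400 + $72,555.0844… = $638,573.82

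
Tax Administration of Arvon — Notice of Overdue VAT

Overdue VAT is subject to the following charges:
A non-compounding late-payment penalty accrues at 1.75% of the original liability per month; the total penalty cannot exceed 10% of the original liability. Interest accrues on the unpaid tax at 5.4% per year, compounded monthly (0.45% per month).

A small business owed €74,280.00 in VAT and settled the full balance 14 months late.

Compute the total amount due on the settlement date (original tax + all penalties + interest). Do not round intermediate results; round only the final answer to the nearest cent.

€86,527.01

Penalty (uncapped): 14 × 1.75% × €74,280.00 = €18,198.60; cap = 10% × €74,280.00 = €7,428.00 → penalty = €7,428.00
Interest: €74,280.00 × ((1 + 0.0045)^14 − 1) = €74,280.00 × 0.0648763… = €4,819.0141…
Total = €74,280.00 + €7,428.0000 + €4,819.0141… = €86,527.01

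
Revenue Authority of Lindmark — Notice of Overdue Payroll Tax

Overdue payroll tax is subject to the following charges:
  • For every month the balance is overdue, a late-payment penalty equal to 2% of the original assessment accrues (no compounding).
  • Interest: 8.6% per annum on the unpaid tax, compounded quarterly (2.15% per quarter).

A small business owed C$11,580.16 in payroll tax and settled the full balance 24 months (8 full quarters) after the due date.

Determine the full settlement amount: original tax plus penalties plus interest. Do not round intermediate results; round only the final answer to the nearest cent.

Late-payment penalty = 2% × C$11,580.16 × 24 mo = C$5,558.48…
Interest: C$11,580.16 × ((1 + 0.0215)^8 − 1) = C$11,580.16 × 0.1855148… = C$2,148.2907…
Total = C$11,580.16 + C$5,558.4768 + C$2,148.2907… = C$19,286.93

C$19,286.93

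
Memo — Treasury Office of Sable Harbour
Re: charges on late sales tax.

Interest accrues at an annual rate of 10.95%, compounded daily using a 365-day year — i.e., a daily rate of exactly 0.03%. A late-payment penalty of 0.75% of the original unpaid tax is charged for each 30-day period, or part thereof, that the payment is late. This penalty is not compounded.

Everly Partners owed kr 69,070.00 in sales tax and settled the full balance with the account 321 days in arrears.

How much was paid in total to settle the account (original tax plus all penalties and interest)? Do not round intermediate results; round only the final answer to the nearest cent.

kr 81,749.42

Penalty periods: ⌈321/30⌉ = 11; penalty = 11 × 0.75% × kr 69,070.00 = kr 5,698.28…
Interest: kr 69,070.00 × ((1 + 0.0003)^321 − 1) = kr 69,070.00 × 0.10107344… = kr 6,981.1425…
Total = kr 69,070.00 + kr 5,698.2750 + kr 6,981.1425… = kr 81,749.42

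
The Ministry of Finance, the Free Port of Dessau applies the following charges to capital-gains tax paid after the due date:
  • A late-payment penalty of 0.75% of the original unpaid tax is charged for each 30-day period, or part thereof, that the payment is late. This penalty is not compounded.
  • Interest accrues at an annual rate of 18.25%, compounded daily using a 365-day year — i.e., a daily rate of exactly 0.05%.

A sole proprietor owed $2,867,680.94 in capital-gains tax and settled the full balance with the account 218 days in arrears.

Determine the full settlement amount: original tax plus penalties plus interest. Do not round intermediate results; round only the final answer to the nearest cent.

$3,369,903.56

Penalty periods: ⌈218/30⌉ = 8; penalty = 8 × 0.75% × $2,867,680.94 = $172,060.86…
Interest: $2,867,680.94 × ((1 + 0.0005)^218 − 1) = $2,867,680.94 × 0.11513197… = $330,161.7637…
Total = $2,867,680.94 + $172,060.8564 + $330,161.7637… = $3,369,903.56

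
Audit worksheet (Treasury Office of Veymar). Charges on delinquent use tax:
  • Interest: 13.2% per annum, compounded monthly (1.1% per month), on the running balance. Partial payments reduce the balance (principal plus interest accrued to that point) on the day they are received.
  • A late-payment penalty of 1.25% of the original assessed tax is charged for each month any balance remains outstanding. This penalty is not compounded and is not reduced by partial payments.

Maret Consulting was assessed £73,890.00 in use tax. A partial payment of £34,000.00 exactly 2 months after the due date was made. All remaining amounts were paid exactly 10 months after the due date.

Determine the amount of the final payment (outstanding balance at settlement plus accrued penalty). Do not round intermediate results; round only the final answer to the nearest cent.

£54,558.75

Balance at month 2: £73,890.0000 × (1 + 0.011)^2 = £75,524.5207…
After £34,000.00 payment: £75,524.5207… − £34,000.00 = £41,524.5207…
Balance at month 10: £41,524.5207… × (1 + 0.011)^8 = £45,322.5016…
Penalty: 10 × 1.25% × £73,890.00 = £9,236.25
Final settlement = outstanding balance + penalty = £45,322.5016… + £9,236.25 = £54,558.75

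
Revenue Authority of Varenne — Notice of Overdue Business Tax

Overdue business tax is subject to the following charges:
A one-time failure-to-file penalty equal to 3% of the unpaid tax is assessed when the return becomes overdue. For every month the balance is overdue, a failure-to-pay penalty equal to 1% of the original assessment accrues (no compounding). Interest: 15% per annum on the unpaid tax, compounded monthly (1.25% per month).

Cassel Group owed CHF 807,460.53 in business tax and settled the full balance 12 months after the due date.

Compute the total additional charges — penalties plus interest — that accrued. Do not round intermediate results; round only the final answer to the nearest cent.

CHF 250,922.01

Failure-to-file penalty: 3% × CHF 807,460.53 = CHF 24,223.82…
Failure-to-pay penalty: 12 × 1% × CHF 807,460.53 = CHF 96,895.26…
Interest: CHF 807,460.53 × ((1 + 0.0125)^12 − 1) = CHF 807,460.53 × 0.1607545… = CHF 129,802.9281…
Penalties + interest = CHF 121,119.0795 + CHF 129,802.9281… = CHF 250,922.01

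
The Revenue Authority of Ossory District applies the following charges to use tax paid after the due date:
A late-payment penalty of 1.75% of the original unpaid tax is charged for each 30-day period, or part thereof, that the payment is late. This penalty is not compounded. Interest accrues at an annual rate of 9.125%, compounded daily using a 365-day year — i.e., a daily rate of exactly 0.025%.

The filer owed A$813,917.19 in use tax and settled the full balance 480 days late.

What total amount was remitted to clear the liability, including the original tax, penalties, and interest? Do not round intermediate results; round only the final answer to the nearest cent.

A$1,145,572.12

Penalty periods: ⌈480/30⌉ = 16; penalty = 16 × 1.75% × A$813,917.19 = A$227,896.81…
Interest: A$813,917.19 × ((1 + 0.00025)^480 − 1) = A$813,917.19 × 0.12747994… = A$103,758.1162…
Total = A$813,917.19 + A$227,896.8132 + A$103,758.1162… = A$1,145,572.12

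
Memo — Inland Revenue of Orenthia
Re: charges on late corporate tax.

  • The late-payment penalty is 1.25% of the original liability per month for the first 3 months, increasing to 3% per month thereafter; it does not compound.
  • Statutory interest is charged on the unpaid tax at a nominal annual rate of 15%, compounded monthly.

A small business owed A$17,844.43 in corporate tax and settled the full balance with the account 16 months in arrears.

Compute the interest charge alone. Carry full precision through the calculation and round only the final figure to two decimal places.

Interest (15%/yr ÷ 12 = 1.25%/month): A$17,844.43 × ((1 + 0.0125)^16 − 1) = A$3,923.8036…

A$3,923.80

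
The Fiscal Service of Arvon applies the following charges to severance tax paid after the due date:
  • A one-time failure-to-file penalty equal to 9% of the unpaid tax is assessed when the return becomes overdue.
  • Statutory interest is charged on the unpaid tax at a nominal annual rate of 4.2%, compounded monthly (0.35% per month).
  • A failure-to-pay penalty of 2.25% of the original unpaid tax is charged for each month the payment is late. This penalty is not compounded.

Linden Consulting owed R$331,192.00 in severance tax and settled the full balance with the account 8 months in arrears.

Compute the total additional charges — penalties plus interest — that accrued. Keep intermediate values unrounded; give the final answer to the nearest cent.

Failure-to-file penalty: 9% × R$331,192.00 = R$29,807.28
Failure-to-pay penalty: 8 × 2.25% × R$331,192.00 = R$59,614.56
Interest: R$331,192.00 × ((1 + 0.0035)^8 − 1) = R$331,192.00 × 0.0283454… = R$9,387.7735…
Penalties + interest = R$89,421.8400 + R$9,387.7735… = R$98,809.61

R$98,809.61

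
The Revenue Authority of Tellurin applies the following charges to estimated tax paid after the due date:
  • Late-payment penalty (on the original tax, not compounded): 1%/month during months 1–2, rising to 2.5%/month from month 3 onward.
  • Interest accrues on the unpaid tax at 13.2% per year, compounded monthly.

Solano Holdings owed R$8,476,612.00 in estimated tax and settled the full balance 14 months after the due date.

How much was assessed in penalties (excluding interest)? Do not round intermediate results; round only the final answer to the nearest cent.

R$2,712,515.84

Penalty, months 1–2: 2 × 1% × R$8,476,612.00 = R$169,532.24
Penalty, months 3–14: 12 × 2.5% × R$8,476,612.00 = R$2,542,983.60
Total penalty = R$169,532.24 + R$2,542,983.60 = R$2,712,515.84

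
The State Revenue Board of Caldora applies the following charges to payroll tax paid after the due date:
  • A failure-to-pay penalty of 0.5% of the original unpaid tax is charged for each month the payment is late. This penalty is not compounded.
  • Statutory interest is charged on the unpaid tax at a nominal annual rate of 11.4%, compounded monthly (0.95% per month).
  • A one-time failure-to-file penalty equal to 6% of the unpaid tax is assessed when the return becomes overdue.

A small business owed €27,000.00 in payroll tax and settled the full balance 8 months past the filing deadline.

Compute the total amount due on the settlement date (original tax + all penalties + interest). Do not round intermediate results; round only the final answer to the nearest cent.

Failure-to-file penalty: 6% × €27,000.00 = €1,620.00
Failure-to-pay penalty = 0.5% × €27,000.00 × 8 mo = €1,080.00
Interest: €27,000.00 × ((1 + 0.0095)^8 − 1) = €27,000.00 × 0.0785756… = €2,121.5409…
Total = €27,000.00 + €2,700.0000 + €2,121.5409… = €31,821.54

€31,821.54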